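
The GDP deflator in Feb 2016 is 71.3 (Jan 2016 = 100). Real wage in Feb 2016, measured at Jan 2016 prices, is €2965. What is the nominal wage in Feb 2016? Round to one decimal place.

Nominal = Real × (Index/100) = 2965 × (71.3/100)
        = 2965 × 0.713 = 2114.0450

2114.0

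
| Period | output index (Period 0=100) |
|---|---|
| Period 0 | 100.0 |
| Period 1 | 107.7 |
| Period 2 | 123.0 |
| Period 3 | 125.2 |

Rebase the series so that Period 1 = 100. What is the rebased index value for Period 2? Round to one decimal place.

114.2

Rebased(Period 2) = 123.0 / 107.7 × 100 = 114.2061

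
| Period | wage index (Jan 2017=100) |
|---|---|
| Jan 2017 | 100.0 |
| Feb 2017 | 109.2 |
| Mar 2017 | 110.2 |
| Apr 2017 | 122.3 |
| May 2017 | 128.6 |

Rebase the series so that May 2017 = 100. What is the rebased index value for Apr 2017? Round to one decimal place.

95.1

Rebased(Apr 2017) = 122.3 / 128.6 × 100 = 95.1011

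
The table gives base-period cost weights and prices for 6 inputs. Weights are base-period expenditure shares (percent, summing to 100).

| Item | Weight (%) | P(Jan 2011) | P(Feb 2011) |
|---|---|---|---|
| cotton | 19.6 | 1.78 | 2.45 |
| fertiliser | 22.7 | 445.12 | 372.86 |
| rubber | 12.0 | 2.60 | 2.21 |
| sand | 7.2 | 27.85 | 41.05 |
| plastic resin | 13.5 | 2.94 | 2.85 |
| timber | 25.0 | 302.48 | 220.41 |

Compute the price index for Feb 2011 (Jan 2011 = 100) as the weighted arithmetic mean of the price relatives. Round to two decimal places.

98.11

cotton: 19.6 × (2.45/1.78) = 19.6 × 1.376404 = 26.9775
fertiliser: 22.7 × (372.86/445.12) = 22.7 × 0.837662 = 19.0149
rubber: 12.0 × (2.21/2.60) = 12.0 × 0.850000 = 10.2000
sand: 7.2 × (41.05/27.85) = 7.2 × 1.473968 = 10.6126
plastic resin: 13.5 × (2.85/2.94) = 13.5 × 0.969388 = 13.0867
timber: 25.0 × (220.41/302.48) = 25.0 × 0.728676 = 18.2169
Index = Σ wᵢ·(p₁ᵢ/p₀ᵢ) = 26.9775 + 19.0149 + 10.2000 + 10.6126 + 13.0867 + 18.2169 = 98.1087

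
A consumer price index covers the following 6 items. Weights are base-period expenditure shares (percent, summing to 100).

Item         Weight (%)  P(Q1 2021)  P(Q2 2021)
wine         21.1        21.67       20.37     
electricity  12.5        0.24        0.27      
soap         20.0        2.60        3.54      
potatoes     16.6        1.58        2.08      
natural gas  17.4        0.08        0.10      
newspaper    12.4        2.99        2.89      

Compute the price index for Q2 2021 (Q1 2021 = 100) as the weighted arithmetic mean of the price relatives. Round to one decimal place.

116.7

wine: 21.1 × (20.37/21.67) = 21.1 × 0.940009 = 19.8342
electricity: 12.5 × (0.27/0.24) = 12.5 × 1.125000 = 14.0625
soap: 20.0 × (3.54/2.60) = 20.0 × 1.361538 = 27.2308
potatoes: 16.6 × (2.08/1.58) = 16.6 × 1.316456 = 21.8532
natural gas: 17.4 × (0.10/0.08) = 17.4 × 1.250000 = 21.7500
newspaper: 12.4 × (2.89/2.99) = 12.4 × 0.966555 = 11.9853
Index = Σ wᵢ·(p₁ᵢ/p₀ᵢ) = 19.8342 + 14.0625 + 27.2308 + 21.8532 + 21.7500 + 11.9853 = 116.7159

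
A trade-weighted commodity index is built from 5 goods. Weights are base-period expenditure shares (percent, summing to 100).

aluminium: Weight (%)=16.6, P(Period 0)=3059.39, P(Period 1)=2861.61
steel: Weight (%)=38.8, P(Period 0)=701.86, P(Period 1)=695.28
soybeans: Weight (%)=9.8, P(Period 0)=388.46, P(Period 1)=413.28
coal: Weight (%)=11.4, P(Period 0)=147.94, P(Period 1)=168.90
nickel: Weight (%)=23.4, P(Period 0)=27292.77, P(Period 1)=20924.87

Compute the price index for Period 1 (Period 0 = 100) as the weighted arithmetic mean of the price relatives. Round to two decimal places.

95.34

aluminium: 16.6 × (2861.61/3059.39) = 16.6 × 0.935353 = 15.5269
steel: 38.8 × (695.28/701.86) = 38.8 × 0.990625 = 38.4362
soybeans: 9.8 × (413.28/388.46) = 9.8 × 1.063893 = 10.4262
coal: 11.4 × (168.90/147.94) = 11.4 × 1.141679 = 13.0151
nickel: 23.4 × (20924.87/27292.77) = 23.4 × 0.766682 = 17.9404
Index = Σ wᵢ·(p₁ᵢ/p₀ᵢ) = 15.5269 + 38.4362 + 10.4262 + 13.0151 + 17.9404 = 95.3448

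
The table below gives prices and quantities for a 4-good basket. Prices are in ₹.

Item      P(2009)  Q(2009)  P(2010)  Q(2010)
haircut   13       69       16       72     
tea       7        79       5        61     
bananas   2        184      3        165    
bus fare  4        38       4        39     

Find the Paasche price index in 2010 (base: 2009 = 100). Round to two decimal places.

114.01

Paasche price index uses current-period quantities as weights.
ΣP(2010)·Q(2010) = 16×72 + 5×61 + 3×165 + 4×39 = 1152 + 305 + 495 + 156 = 2108
ΣP(2009)·Q(2010) = 13×72 + 7×61 + 2×165 + 4×39 = 936 + 427 + 330 + 156 = 1849
Index = 2108 / 1849 × 100 = 114.0076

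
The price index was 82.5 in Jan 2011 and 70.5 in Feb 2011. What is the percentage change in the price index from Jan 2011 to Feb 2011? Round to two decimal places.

Change = (70.5 − 82.5) / 82.5 × 100
       = -12.0 / 82.5 × 100 = -14.5455%

-14.55%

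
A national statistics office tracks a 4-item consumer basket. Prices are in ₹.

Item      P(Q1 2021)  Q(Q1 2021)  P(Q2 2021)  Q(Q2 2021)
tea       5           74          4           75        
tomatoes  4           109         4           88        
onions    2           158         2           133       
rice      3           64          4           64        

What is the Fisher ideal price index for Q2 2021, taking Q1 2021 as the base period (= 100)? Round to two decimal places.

Laspeyres component (base-period weights):
ΣP(Q2 2021)Q(Q1 2021) = 4×74 + 4×109 + 2×158 + 4×64 = 296 + 436 + 316 + 256 = 1304
ΣP(Q1 2021)Q(Q1 2021) = 5×74 + 4×109 + 2×158 + 3×64 = 370 + 436 + 316 + 192 = 1314
L = 1304 / 1314 × 100 = 99.2390
Paasche component (current-period weights):
ΣP(Q2 2021)Q(Q2 2021) = 4×75 + 4×88 + 2×133 + 4×64 = 300 + 352 + 266 + 256 = 1174
ΣP(Q1 2021)Q(Q2 2021) = 5×75 + 4×88 + 2×133 + 3×64 = 375 + 352 + 266 + 192 = 1185
P = 1174 / 1185 × 100 = 99.0717
Fisher = √(L × P) = √(99.2390 × 99.0717) = 99.1553

99.16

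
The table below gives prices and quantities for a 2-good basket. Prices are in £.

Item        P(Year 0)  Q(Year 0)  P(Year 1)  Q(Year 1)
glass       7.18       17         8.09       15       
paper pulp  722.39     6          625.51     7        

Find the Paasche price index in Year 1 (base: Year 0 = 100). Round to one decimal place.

87.1

Paasche price index uses current-period quantities as weights.
ΣP(Year 1)·Q(Year 1) = 8.09×15 + 625.51×7 = 121.35 + 4378.57 = 4499.92
ΣP(Year 0)·Q(Year 1) = 7.18×15 + 722.39×7 = 107.7 + 5056.73 = 5164.43
Index = 4499.92 / 5164.43 × 100 = 87.1329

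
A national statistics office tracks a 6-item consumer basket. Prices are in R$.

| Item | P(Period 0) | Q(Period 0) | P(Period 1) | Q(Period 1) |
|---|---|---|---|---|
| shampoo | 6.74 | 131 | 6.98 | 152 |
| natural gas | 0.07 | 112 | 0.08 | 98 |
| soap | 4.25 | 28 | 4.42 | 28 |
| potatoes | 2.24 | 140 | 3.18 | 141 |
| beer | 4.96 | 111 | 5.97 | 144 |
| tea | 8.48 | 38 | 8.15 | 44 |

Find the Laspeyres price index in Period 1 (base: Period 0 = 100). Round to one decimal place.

Laspeyres price index uses base-period quantities as weights.
ΣP(Period 1)·Q(Period 0) = 6.98×131 + 0.08×112 + 4.42×28 + 3.18×140 + 5.97×111 + 8.15×38 = 914.38 + 8.96 + 123.76 + 445.2 + 662.67 + 309.7 = 2464.67
ΣP(Period 0)·Q(Period 0) = 6.74×131 + 0.07×112 + 4.25×28 + 2.24×140 + 4.96×111 + 8.48×38 = 882.94 + 7.84 + 119 + 313.6 + 550.56 + 322.24 = 2196.18
Index = 2464.67 / 2196.18 × 100 = 112.2253

112.2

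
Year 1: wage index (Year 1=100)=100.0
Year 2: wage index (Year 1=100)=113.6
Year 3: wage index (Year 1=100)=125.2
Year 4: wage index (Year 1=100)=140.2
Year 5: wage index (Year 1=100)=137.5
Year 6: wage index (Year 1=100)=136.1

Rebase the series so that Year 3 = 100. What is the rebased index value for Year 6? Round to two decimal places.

108.71

Rebased(Year 6) = 136.1 / 125.2 × 100 = 108.7061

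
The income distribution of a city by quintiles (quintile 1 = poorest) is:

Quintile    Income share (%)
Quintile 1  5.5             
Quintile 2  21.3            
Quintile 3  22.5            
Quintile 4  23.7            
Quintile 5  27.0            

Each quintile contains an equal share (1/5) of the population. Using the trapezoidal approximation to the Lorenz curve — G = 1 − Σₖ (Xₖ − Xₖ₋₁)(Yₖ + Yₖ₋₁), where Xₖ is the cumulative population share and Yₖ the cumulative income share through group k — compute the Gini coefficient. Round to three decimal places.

0.182

Cumulative income shares Yₖ: 0.0550, 0.2680, 0.4930, 0.7300, 1.0000
Σ (Xₖ−Xₖ₋₁)(Yₖ+Yₖ₋₁) = (1/5)(0.0550+0.0000) + (1/5)(0.2680+0.0550) + (1/5)(0.4930+0.2680) + (1/5)(0.7300+0.4930) + (1/5)(1.0000+0.7300)
  = 0.0110 + 0.0646 + 0.1522 + 0.2446 + 0.3460 = 0.8184
G = 1 − 0.8184 = 0.1816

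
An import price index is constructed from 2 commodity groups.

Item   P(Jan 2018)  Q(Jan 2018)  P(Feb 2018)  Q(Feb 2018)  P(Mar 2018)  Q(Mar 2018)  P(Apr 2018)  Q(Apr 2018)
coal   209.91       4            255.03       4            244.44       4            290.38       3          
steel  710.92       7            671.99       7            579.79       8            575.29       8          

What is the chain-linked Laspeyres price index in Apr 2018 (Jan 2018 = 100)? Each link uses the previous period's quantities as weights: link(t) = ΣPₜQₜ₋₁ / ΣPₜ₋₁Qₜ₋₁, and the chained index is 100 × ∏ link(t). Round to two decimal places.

88.87

Link Jan 2018→Feb 2018:
ΣP(Feb 2018)Q(Jan 2018) = 255.03×4 + 671.99×7 = 1020.12 + 4703.93 = 5724.05
ΣP(Jan 2018)Q(Jan 2018) = 209.91×4 + 710.92×7 = 839.64 + 4976.44 = 5816.08
link = 5724.05/5816.08 = 0.984177
Link Feb 2018→Mar 2018:
ΣP(Mar 2018)Q(Feb 2018) = 244.44×4 + 579.79×7 = 977.76 + 4058.53 = 5036.29
ΣP(Feb 2018)Q(Feb 2018) = 255.03×4 + 671.99×7 = 1020.12 + 4703.93 = 5724.05
link = 5036.29/5724.05 = 0.879847
Link Mar 2018→Apr 2018:
ΣP(Apr 2018)Q(Mar 2018) = 290.38×4 + 575.29×8 = 1161.52 + 4602.32 = 5763.84
ΣP(Mar 2018)Q(Mar 2018) = 244.44×4 + 579.79×8 = 977.76 + 4638.32 = 5616.08
link = 5763.84/5616.08 = 1.026310
Chained index = 100 × 0.984177 × 0.879847 × 1.026310 = 88.8708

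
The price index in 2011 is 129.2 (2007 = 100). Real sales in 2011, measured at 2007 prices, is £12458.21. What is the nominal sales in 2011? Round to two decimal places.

Nominal = Real × (Index/100) = 12458.21 × (129.2/100)
        = 12458.21 × 1.292 = 16096.0073

16096.01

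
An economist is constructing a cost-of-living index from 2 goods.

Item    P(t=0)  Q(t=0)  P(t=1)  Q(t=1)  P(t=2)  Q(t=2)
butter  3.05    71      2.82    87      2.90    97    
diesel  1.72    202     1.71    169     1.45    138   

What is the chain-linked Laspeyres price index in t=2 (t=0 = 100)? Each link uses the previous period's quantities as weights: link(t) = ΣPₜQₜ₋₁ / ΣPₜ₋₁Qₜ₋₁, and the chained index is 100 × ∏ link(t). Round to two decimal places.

90.05

Link t=0→t=1:
ΣP(t=1)Q(t=0) = 2.82×71 + 1.71×202 = 200.22 + 345.42 = 545.64
ΣP(t=0)Q(t=0) = 3.05×71 + 1.72×202 = 216.55 + 347.44 = 563.99
link = 545.64/563.99 = 0.967464
Link t=1→t=2:
ΣP(t=2)Q(t=1) = 2.90×87 + 1.45×169 = 252.3 + 245.05 = 497.35
ΣP(t=1)Q(t=1) = 2.82×87 + 1.71×169 = 245.34 + 288.99 = 534.33
link = 497.35/534.33 = 0.930792
Chained index = 100 × 0.967464 × 0.930792 = 90.0508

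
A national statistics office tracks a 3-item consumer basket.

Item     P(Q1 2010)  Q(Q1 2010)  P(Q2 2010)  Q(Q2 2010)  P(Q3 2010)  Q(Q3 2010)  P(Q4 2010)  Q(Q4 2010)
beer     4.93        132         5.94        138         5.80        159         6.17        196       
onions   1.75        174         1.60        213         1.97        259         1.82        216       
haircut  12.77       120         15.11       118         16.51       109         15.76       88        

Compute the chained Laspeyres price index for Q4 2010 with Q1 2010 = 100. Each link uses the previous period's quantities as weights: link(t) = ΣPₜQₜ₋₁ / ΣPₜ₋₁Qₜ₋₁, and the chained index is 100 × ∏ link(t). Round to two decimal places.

122.04

Link Q1 2010→Q2 2010:
ΣP(Q2 2010)Q(Q1 2010) = 5.94×132 + 1.60×174 + 15.11×120 = 784.08 + 278.4 + 1813.2 = 2875.68
ΣP(Q1 2010)Q(Q1 2010) = 4.93×132 + 1.75×174 + 12.77×120 = 650.76 + 304.5 + 1532.4 = 2487.66
link = 2875.68/2487.66 = 1.155978
Link Q2 2010→Q3 2010:
ΣP(Q3 2010)Q(Q2 2010) = 5.80×138 + 1.97×213 + 16.51×118 = 800.4 + 419.61 + 1948.18 = 3168.19
ΣP(Q2 2010)Q(Q2 2010) = 5.94×138 + 1.60×213 + 15.11×118 = 819.72 + 340.8 + 1782.98 = 2943.5
link = 3168.19/2943.5 = 1.076334
Link Q3 2010→Q4 2010:
ΣP(Q4 2010)Q(Q3 2010) = 6.17×159 + 1.82×259 + 15.76×109 = 981.03 + 471.38 + 1717.84 = 3170.25
ΣP(Q3 2010)Q(Q3 2010) = 5.80×159 + 1.97×259 + 16.51×109 = 922.2 + 510.23 + 1799.59 = 3232.02
link = 3170.25/3232.02 = 0.980888
Chained index = 100 × 1.155978 × 1.076334 × 0.980888 = 122.0439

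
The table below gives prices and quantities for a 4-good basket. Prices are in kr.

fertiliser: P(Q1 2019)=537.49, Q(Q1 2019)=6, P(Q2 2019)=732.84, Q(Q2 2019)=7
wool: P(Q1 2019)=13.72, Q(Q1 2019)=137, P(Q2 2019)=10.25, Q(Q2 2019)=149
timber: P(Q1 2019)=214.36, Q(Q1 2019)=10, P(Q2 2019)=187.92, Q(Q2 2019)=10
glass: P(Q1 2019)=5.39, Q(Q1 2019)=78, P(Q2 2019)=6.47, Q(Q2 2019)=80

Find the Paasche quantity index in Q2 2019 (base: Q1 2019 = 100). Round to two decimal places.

Paasche quantity index uses current-period prices as weights.
ΣP(Q2 2019)·Q(Q2 2019) = 732.84×7 + 10.25×149 + 187.92×10 + 6.47×80 = 5129.88 + 1527.25 + 1879.2 + 517.6 = 9053.93
ΣP(Q2 2019)·Q(Q1 2019) = 732.84×6 + 10.25×137 + 187.92×10 + 6.47×78 = 4397.04 + 1404.25 + 1879.2 + 504.66 = 8185.15
Index = 9053.93 / 8185.15 × 100 = 110.6141

110.61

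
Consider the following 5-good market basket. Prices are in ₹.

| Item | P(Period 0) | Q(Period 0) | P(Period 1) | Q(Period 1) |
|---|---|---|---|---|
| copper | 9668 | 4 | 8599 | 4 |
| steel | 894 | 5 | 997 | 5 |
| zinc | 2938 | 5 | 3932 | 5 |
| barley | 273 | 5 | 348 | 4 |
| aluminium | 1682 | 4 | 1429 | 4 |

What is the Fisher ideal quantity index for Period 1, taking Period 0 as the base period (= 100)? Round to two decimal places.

99.53

Laspeyres component (base-period weights):
ΣP(Period 0)Q(Period 1) = 9668×4 + 894×5 + 2938×5 + 273×4 + 1682×4 = 38672 + 4470 + 14690 + 1092 + 6728 = 65652
ΣP(Period 0)Q(Period 0) = 9668×4 + 894×5 + 2938×5 + 273×5 + 1682×4 = 38672 + 4470 + 14690 + 1365 + 6728 = 65925
L = 65652 / 65925 × 100 = 99.5859
Paasche component (current-period weights):
ΣP(Period 1)Q(Period 1) = 8599×4 + 997×5 + 3932×5 + 348×4 + 1429×4 = 34396 + 4985 + 19660 + 1392 + 5716 = 66149
ΣP(Period 1)Q(Period 0) = 8599×4 + 997×5 + 3932×5 + 348×5 + 1429×4 = 34396 + 4985 + 19660 + 1740 + 5716 = 66497
P = 66149 / 66497 × 100 = 99.4767
Fisher = √(L × P) = √(99.5859 × 99.4767) = 99.5313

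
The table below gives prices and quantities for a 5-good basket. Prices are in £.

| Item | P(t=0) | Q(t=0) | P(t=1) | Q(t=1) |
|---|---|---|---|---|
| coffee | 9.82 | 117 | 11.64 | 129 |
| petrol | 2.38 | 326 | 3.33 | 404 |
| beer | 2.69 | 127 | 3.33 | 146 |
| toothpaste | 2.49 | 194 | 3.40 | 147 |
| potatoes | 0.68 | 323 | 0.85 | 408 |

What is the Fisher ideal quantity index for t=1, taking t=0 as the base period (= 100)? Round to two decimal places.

109.90

Laspeyres component (base-period weights):
ΣP(t=0)Q(t=1) = 9.82×129 + 2.38×404 + 2.69×146 + 2.49×147 + 0.68×408 = 1266.78 + 961.52 + 392.74 + 366.03 + 277.44 = 3264.51
ΣP(t=0)Q(t=0) = 9.82×117 + 2.38×326 + 2.69×127 + 2.49×194 + 0.68×323 = 1148.94 + 775.88 + 341.63 + 483.06 + 219.64 = 2969.15
L = 3264.51 / 2969.15 × 100 = 109.9476
Paasche component (current-period weights):
ΣP(t=1)Q(t=1) = 11.64×129 + 3.33×404 + 3.33×146 + 3.40×147 + 0.85×408 = 1501.56 + 1345.32 + 486.18 + 499.8 + 346.8 = 4179.66
ΣP(t=1)Q(t=0) = 11.64×117 + 3.33×326 + 3.33×127 + 3.40×194 + 0.85×323 = 1361.88 + 1085.58 + 422.91 + 659.6 + 274.55 = 3804.52
P = 4179.66 / 3804.52 × 100 = 109.8604
Fisher = √(L × P) = √(109.9476 × 109.8604) = 109.9040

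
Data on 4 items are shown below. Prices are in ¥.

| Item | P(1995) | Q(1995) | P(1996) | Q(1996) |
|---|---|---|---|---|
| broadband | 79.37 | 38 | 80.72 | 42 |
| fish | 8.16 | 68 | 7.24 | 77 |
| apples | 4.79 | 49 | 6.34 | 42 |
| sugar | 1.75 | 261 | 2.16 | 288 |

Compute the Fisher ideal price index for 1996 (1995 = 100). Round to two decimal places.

103.82

Laspeyres component (base-period weights):
ΣP(1996)Q(1995) = 80.72×38 + 7.24×68 + 6.34×49 + 2.16×261 = 3067.36 + 492.32 + 310.66 + 563.76 = 4434.1
ΣP(1995)Q(1995) = 79.37×38 + 8.16×68 + 4.79×49 + 1.75×261 = 3016.06 + 554.88 + 234.71 + 456.75 = 4262.4
L = 4434.1 / 4262.4 × 100 = 104.0282
Paasche component (current-period weights):
ΣP(1996)Q(1996) = 80.72×42 + 7.24×77 + 6.34×42 + 2.16×288 = 3390.24 + 557.48 + 266.28 + 622.08 = 4836.08
ΣP(1995)Q(1996) = 79.37×42 + 8.16×77 + 4.79×42 + 1.75×288 = 3333.54 + 628.32 + 201.18 + 504 = 4667.04
P = 4836.08 / 4667.04 × 100 = 103.6220
Fisher = √(L × P) = √(104.0282 × 103.6220) = 103.8249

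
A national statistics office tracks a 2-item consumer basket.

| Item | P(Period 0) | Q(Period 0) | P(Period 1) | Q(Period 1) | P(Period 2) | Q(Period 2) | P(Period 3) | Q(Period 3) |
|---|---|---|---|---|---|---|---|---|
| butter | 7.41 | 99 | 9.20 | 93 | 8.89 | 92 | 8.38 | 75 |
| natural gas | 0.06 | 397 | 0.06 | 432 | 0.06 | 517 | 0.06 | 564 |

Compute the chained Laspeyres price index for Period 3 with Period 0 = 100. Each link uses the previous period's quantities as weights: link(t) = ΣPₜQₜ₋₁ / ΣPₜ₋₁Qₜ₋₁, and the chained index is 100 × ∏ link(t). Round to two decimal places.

Link Period 0→Period 1:
ΣP(Period 1)Q(Period 0) = 9.20×99 + 0.06×397 = 910.8 + 23.82 = 934.62
ΣP(Period 0)Q(Period 0) = 7.41×99 + 0.06×397 = 733.59 + 23.82 = 757.41
link = 934.62/757.41 = 1.233968
Link Period 1→Period 2:
ΣP(Period 2)Q(Period 1) = 8.89×93 + 0.06×432 = 826.77 + 25.92 = 852.69
ΣP(Period 1)Q(Period 1) = 9.20×93 + 0.06×432 = 855.6 + 25.92 = 881.52
link = 852.69/881.52 = 0.967295
Link Period 2→Period 3:
ΣP(Period 3)Q(Period 2) = 8.38×92 + 0.06×517 = 770.96 + 31.02 = 801.98
ΣP(Period 2)Q(Period 2) = 8.89×92 + 0.06×517 = 817.88 + 31.02 = 848.9
link = 801.98/848.9 = 0.944728
Chained index = 100 × 1.233968 × 0.967295 × 0.944728 = 112.7639

112.76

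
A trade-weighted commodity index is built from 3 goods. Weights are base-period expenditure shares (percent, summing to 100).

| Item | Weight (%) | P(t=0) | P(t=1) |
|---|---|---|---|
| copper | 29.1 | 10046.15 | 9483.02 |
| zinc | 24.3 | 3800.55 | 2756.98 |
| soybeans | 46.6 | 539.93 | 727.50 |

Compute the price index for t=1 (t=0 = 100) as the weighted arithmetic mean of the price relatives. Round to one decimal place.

copper: 29.1 × (9483.02/10046.15) = 29.1 × 0.943946 = 27.4688
zinc: 24.3 × (2756.98/3800.55) = 24.3 × 0.725416 = 17.6276
soybeans: 46.6 × (727.50/539.93) = 46.6 × 1.347397 = 62.7887
Index = Σ wᵢ·(p₁ᵢ/p₀ᵢ) = 27.4688 + 17.6276 + 62.7887 = 107.8851

107.9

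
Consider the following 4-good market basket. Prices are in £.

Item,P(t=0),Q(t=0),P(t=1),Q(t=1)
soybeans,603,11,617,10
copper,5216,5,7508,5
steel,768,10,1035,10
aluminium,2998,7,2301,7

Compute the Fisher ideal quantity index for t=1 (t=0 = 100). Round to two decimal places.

Laspeyres component (base-period weights):
ΣP(t=0)Q(t=1) = 603×10 + 5216×5 + 768×10 + 2998×7 = 6030 + 26080 + 7680 + 20986 = 60776
ΣP(t=0)Q(t=0) = 603×11 + 5216×5 + 768×10 + 2998×7 = 6633 + 26080 + 7680 + 20986 = 61379
L = 60776 / 61379 × 100 = 99.0176
Paasche component (current-period weights):
ΣP(t=1)Q(t=1) = 617×10 + 7508×5 + 1035×10 + 2301×7 = 6170 + 37540 + 10350 + 16107 = 70167
ΣP(t=1)Q(t=0) = 617×11 + 7508×5 + 1035×10 + 2301×7 = 6787 + 37540 + 10350 + 16107 = 70784
P = 70167 / 70784 × 100 = 99.1283
Fisher = √(L × P) = √(99.0176 × 99.1283) = 99.0729

99.07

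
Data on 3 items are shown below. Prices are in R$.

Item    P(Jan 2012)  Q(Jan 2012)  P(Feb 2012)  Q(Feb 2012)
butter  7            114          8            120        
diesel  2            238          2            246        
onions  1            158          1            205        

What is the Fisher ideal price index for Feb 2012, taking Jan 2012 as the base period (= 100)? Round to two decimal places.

107.88

Laspeyres component (base-period weights):
ΣP(Feb 2012)Q(Jan 2012) = 8×114 + 2×238 + 1×158 = 912 + 476 + 158 = 1546
ΣP(Jan 2012)Q(Jan 2012) = 7×114 + 2×238 + 1×158 = 798 + 476 + 158 = 1432
L = 1546 / 1432 × 100 = 107.9609
Paasche component (current-period weights):
ΣP(Feb 2012)Q(Feb 2012) = 8×120 + 2×246 + 1×205 = 960 + 492 + 205 = 1657
ΣP(Jan 2012)Q(Feb 2012) = 7×120 + 2×246 + 1×205 = 840 + 492 + 205 = 1537
P = 1657 / 1537 × 100 = 107.8074
Fisher = √(L × P) = √(107.9609 × 107.8074) = 107.8841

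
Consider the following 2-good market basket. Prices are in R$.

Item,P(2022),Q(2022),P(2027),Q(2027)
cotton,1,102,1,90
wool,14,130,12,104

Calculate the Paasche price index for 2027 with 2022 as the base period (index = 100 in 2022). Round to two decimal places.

Paasche price index uses current-period quantities as weights.
ΣP(2027)·Q(2027) = 1×90 + 12×104 = 90 + 1248 = 1338
ΣP(2022)·Q(2027) = 1×90 + 14×104 = 90 + 1456 = 1546
Index = 1338 / 1546 × 100 = 86.5459

86.55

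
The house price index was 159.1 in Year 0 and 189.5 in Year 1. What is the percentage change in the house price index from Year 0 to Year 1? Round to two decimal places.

Change = (189.5 − 159.1) / 159.1 × 100
       = 30.4 / 159.1 × 100 = 19.1075%

19.11%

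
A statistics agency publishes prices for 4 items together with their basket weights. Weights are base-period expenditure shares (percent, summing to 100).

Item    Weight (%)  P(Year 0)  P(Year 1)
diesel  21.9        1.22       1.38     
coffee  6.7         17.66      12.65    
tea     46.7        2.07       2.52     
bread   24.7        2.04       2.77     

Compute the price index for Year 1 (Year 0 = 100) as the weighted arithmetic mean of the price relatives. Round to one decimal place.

diesel: 21.9 × (1.38/1.22) = 21.9 × 1.131148 = 24.7721
coffee: 6.7 × (12.65/17.66) = 6.7 × 0.716308 = 4.7993
tea: 46.7 × (2.52/2.07) = 46.7 × 1.217391 = 56.8522
bread: 24.7 × (2.77/2.04) = 24.7 × 1.357843 = 33.5387
Index = Σ wᵢ·(p₁ᵢ/p₀ᵢ) = 24.7721 + 4.7993 + 56.8522 + 33.5387 = 119.9623

120.0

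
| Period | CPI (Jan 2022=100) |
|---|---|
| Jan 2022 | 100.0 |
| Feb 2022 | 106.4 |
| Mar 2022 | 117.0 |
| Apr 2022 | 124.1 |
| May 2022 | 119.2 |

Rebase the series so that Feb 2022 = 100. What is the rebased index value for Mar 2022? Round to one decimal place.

110.0

Rebased(Mar 2022) = 117.0 / 106.4 × 100 = 109.9624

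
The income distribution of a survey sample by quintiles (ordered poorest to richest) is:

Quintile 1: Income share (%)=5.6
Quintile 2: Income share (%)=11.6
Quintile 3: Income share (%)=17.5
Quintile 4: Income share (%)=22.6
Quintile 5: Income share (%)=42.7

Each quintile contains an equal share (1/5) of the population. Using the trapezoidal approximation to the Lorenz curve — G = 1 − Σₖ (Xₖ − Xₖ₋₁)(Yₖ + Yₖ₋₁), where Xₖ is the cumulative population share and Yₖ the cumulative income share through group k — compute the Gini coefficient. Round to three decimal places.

0.341

Cumulative income shares Yₖ: 0.0560, 0.1720, 0.3470, 0.5730, 1.0000
Σ (Xₖ−Xₖ₋₁)(Yₖ+Yₖ₋₁) = (1/5)(0.0560+0.0000) + (1/5)(0.1720+0.0560) + (1/5)(0.3470+0.1720) + (1/5)(0.5730+0.3470) + (1/5)(1.0000+0.5730)
  = 0.0112 + 0.0456 + 0.1038 + 0.1840 + 0.3146 = 0.6592
G = 1 − 0.6592 = 0.3408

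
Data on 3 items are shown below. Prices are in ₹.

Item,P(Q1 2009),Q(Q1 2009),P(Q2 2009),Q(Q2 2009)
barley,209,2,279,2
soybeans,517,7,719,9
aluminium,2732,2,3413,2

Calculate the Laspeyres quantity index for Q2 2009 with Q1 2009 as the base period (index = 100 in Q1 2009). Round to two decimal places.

110.88

Laspeyres quantity index uses base-period prices as weights.
ΣP(Q1 2009)·Q(Q2 2009) = 209×2 + 517×9 + 2732×2 = 418 + 4653 + 5464 = 10535
ΣP(Q1 2009)·Q(Q1 2009) = 209×2 + 517×7 + 2732×2 = 418 + 3619 + 5464 = 9501
Index = 10535 / 9501 × 100 = 110.8831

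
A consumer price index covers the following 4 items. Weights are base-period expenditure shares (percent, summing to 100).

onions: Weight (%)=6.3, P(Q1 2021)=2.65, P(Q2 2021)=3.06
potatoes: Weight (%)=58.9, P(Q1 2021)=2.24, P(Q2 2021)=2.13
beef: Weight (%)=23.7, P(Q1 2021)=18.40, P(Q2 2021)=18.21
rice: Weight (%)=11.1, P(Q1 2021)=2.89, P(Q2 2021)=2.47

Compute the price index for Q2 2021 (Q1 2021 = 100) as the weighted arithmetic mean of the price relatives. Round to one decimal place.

onions: 6.3 × (3.06/2.65) = 6.3 × 1.154717 = 7.2747
potatoes: 58.9 × (2.13/2.24) = 58.9 × 0.950893 = 56.0076
beef: 23.7 × (18.21/18.40) = 23.7 × 0.989674 = 23.4553
rice: 11.1 × (2.47/2.89) = 11.1 × 0.854671 = 9.4869
Index = Σ wᵢ·(p₁ᵢ/p₀ᵢ) = 7.2747 + 56.0076 + 23.4553 + 9.4869 = 96.2244

96.2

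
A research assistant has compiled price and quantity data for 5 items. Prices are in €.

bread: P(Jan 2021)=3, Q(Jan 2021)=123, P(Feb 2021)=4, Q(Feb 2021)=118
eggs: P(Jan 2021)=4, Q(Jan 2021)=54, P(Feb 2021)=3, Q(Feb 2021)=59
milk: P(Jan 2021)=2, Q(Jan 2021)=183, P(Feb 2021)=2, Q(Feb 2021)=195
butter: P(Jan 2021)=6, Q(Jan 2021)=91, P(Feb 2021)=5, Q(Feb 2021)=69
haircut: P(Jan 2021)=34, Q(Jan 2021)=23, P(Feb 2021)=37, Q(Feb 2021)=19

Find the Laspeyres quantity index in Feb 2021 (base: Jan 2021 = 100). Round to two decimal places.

89.51

Laspeyres quantity index uses base-period prices as weights.
ΣP(Jan 2021)·Q(Feb 2021) = 3×118 + 4×59 + 2×195 + 6×69 + 34×19 = 354 + 236 + 390 + 414 + 646 = 2040
ΣP(Jan 2021)·Q(Jan 2021) = 3×123 + 4×54 + 2×183 + 6×91 + 34×23 = 369 + 216 + 366 + 546 + 782 = 2279
Index = 2040 / 2279 × 100 = 89.5129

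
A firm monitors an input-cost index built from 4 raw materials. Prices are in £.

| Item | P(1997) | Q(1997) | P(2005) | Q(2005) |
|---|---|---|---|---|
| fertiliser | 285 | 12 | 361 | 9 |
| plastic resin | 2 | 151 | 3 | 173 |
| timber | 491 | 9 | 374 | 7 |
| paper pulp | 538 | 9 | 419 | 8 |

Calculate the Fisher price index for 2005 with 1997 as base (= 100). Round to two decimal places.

Laspeyres component (base-period weights):
ΣP(2005)Q(1997) = 361×12 + 3×151 + 374×9 + 419×9 = 4332 + 453 + 3366 + 3771 = 11922
ΣP(1997)Q(1997) = 285×12 + 2×151 + 491×9 + 538×9 = 3420 + 302 + 4419 + 4842 = 12983
L = 11922 / 12983 × 100 = 91.8278
Paasche component (current-period weights):
ΣP(2005)Q(2005) = 361×9 + 3×173 + 374×7 + 419×8 = 3249 + 519 + 2618 + 3352 = 9738
ΣP(1997)Q(2005) = 285×9 + 2×173 + 491×7 + 538×8 = 2565 + 346 + 3437 + 4304 = 10652
P = 9738 / 10652 × 100 = 91.4195
Fisher = √(L × P) = √(91.8278 × 91.4195) = 91.6234

91.62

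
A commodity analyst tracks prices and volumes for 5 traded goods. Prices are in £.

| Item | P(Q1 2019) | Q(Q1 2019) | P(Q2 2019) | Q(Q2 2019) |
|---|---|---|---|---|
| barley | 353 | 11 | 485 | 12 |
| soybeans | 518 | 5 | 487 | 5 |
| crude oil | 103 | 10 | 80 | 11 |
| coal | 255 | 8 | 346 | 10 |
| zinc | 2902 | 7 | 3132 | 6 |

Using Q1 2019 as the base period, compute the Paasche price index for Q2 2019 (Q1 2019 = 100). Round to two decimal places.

Paasche price index uses current-period quantities as weights.
ΣP(Q2 2019)·Q(Q2 2019) = 485×12 + 487×5 + 80×11 + 346×10 + 3132×6 = 5820 + 2435 + 880 + 3460 + 18792 = 31387
ΣP(Q1 2019)·Q(Q2 2019) = 353×12 + 518×5 + 103×11 + 255×10 + 2902×6 = 4236 + 2590 + 1133 + 2550 + 17412 = 27921
Index = 31387 / 27921 × 100 = 112.4136

112.41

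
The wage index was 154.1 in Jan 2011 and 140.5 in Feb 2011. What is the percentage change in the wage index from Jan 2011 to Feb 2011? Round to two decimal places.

Change = (140.5 − 154.1) / 154.1 × 100
       = -13.6 / 154.1 × 100 = -8.8254%

-8.83%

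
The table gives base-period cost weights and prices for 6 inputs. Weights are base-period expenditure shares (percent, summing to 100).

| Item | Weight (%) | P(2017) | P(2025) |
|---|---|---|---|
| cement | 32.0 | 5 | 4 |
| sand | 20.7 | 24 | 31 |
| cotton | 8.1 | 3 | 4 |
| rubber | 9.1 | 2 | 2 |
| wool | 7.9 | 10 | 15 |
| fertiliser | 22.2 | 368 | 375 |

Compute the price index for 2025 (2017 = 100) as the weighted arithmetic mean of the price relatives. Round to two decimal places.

cement: 32.0 × (4/5) = 32.0 × 0.800000 = 25.6000
sand: 20.7 × (31/24) = 20.7 × 1.291667 = 26.7375
cotton: 8.1 × (4/3) = 8.1 × 1.333333 = 10.8000
rubber: 9.1 × (2/2) = 9.1 × 1.000000 = 9.1000
wool: 7.9 × (15/10) = 7.9 × 1.500000 = 11.8500
fertiliser: 22.2 × (375/368) = 22.2 × 1.019022 = 22.6223
Index = Σ wᵢ·(p₁ᵢ/p₀ᵢ) = 25.6000 + 26.7375 + 10.8000 + 9.1000 + 11.8500 + 22.6223 = 106.7098

106.71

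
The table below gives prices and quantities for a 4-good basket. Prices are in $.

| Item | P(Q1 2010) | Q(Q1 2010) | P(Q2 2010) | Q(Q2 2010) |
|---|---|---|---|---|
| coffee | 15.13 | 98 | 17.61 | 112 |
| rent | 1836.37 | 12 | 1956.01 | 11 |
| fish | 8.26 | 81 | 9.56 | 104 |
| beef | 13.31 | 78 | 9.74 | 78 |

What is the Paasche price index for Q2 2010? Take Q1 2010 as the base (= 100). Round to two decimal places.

106.10

Paasche price index uses current-period quantities as weights.
ΣP(Q2 2010)·Q(Q2 2010) = 17.61×112 + 1956.01×11 + 9.56×104 + 9.74×78 = 1972.32 + 21516.11 + 994.24 + 759.72 = 25242.39
ΣP(Q1 2010)·Q(Q2 2010) = 15.13×112 + 1836.37×11 + 8.26×104 + 13.31×78 = 1694.56 + 20200.07 + 859.04 + 1038.18 = 23791.85
Index = 25242.39 / 23791.85 × 100 = 106.0968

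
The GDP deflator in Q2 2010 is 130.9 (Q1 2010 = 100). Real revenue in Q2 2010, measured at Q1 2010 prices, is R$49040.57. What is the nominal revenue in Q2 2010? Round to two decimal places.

64194.11

Nominal = Real × (Index/100) = 49040.57 × (130.9/100)
        = 49040.57 × 1.309 = 64194.1061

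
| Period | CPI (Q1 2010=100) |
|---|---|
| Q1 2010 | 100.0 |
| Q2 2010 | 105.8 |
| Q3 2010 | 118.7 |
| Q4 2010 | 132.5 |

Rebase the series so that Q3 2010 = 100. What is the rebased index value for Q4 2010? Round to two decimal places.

111.63

Rebased(Q4 2010) = 132.5 / 118.7 × 100 = 111.6259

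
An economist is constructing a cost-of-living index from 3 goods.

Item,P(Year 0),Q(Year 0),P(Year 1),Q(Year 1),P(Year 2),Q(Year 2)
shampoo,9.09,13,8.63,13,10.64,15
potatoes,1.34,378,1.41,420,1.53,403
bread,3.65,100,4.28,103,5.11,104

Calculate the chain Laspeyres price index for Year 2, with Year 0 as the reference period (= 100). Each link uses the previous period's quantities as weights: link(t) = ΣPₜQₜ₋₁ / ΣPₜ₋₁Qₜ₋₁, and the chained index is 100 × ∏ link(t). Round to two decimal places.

123.78

Link Year 0→Year 1:
ΣP(Year 1)Q(Year 0) = 8.63×13 + 1.41×378 + 4.28×100 = 112.19 + 532.98 + 428 = 1073.17
ΣP(Year 0)Q(Year 0) = 9.09×13 + 1.34×378 + 3.65×100 = 118.17 + 506.52 + 365 = 989.69
link = 1073.17/989.69 = 1.084350
Link Year 1→Year 2:
ΣP(Year 2)Q(Year 1) = 10.64×13 + 1.53×420 + 5.11×103 = 138.32 + 642.6 + 526.33 = 1307.25
ΣP(Year 1)Q(Year 1) = 8.63×13 + 1.41×420 + 4.28×103 = 112.19 + 592.2 + 440.84 = 1145.23
link = 1307.25/1145.23 = 1.141474
Chained index = 100 × 1.084350 × 1.141474 = 123.7757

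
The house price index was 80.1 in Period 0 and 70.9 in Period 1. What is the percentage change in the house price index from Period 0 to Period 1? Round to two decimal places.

Change = (70.9 − 80.1) / 80.1 × 100
       = -9.2 / 80.1 × 100 = -11.4856%

-11.49%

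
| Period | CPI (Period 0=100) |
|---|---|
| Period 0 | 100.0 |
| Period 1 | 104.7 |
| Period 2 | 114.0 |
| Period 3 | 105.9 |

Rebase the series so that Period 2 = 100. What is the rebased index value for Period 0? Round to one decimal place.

87.7

Rebased(Period 0) = 100.0 / 114.0 × 100 = 87.7193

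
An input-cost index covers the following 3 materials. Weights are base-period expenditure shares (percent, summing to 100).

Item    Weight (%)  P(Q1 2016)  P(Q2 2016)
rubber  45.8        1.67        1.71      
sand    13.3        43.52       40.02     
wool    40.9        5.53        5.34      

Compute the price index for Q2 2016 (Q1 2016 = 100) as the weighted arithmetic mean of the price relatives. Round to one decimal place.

rubber: 45.8 × (1.71/1.67) = 45.8 × 1.023952 = 46.8970
sand: 13.3 × (40.02/43.52) = 13.3 × 0.919577 = 12.2304
wool: 40.9 × (5.34/5.53) = 40.9 × 0.965642 = 39.4948
Index = Σ wᵢ·(p₁ᵢ/p₀ᵢ) = 46.8970 + 12.2304 + 39.4948 = 98.6221

98.6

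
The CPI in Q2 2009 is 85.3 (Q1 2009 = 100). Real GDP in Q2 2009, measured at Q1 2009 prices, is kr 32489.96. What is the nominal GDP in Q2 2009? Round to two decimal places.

27713.94

Nominal = Real × (Index/100) = 32489.96 × (85.3/100)
        = 32489.96 × 0.853 = 27713.9359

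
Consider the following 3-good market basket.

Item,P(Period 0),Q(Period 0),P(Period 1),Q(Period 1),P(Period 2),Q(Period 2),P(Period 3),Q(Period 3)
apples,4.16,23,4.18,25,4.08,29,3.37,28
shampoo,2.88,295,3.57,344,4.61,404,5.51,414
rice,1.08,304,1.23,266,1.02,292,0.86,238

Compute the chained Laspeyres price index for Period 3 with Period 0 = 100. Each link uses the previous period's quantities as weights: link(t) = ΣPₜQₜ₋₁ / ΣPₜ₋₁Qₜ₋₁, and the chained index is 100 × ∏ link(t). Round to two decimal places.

Link Period 0→Period 1:
ΣP(Period 1)Q(Period 0) = 4.18×23 + 3.57×295 + 1.23×304 = 96.14 + 1053.15 + 373.92 = 1523.21
ΣP(Period 0)Q(Period 0) = 4.16×23 + 2.88×295 + 1.08×304 = 95.68 + 849.6 + 328.32 = 1273.6
link = 1523.21/1273.6 = 1.195988
Link Period 1→Period 2:
ΣP(Period 2)Q(Period 1) = 4.08×25 + 4.61×344 + 1.02×266 = 102 + 1585.84 + 271.32 = 1959.16
ΣP(Period 1)Q(Period 1) = 4.18×25 + 3.57×344 + 1.23×266 = 104.5 + 1228.08 + 327.18 = 1659.76
link = 1959.16/1659.76 = 1.180388
Link Period 2→Period 3:
ΣP(Period 3)Q(Period 2) = 3.37×29 + 5.51×404 + 0.86×292 = 97.73 + 2226.04 + 251.12 = 2574.89
ΣP(Period 2)Q(Period 2) = 4.08×29 + 4.61×404 + 1.02×292 = 118.32 + 1862.44 + 297.84 = 2278.6
link = 2574.89/2278.6 = 1.130032
Chained index = 100 × 1.195988 × 1.180388 × 1.130032 = 159.5298

159.53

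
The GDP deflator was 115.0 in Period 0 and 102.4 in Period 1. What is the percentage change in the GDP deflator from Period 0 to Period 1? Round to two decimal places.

-10.96%

Change = (102.4 − 115.0) / 115.0 × 100
       = -12.6 / 115.0 × 100 = -10.9565%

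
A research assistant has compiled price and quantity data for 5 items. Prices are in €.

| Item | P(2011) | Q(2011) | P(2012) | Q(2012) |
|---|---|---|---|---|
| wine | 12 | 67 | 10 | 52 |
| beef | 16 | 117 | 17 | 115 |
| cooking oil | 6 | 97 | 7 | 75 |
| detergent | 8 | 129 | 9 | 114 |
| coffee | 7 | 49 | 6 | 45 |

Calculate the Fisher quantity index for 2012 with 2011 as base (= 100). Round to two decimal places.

89.51

Laspeyres component (base-period weights):
ΣP(2011)Q(2012) = 12×52 + 16×115 + 6×75 + 8×114 + 7×45 = 624 + 1840 + 450 + 912 + 315 = 4141
ΣP(2011)Q(2011) = 12×67 + 16×117 + 6×97 + 8×129 + 7×49 = 804 + 1872 + 582 + 1032 + 343 = 4633
L = 4141 / 4633 × 100 = 89.3805
Paasche component (current-period weights):
ΣP(2012)Q(2012) = 10×52 + 17×115 + 7×75 + 9×114 + 6×45 = 520 + 1955 + 525 + 1026 + 270 = 4296
ΣP(2012)Q(2011) = 10×67 + 17×117 + 7×97 + 9×129 + 6×49 = 670 + 1989 + 679 + 1161 + 294 = 4793
P = 4296 / 4793 × 100 = 89.6307
Fisher = √(L × P) = √(89.3805 × 89.6307) = 89.5055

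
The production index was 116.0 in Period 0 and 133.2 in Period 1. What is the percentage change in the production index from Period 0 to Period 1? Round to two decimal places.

Change = (133.2 − 116.0) / 116.0 × 100
       = 17.2 / 116.0 × 100 = 14.8276%

14.83%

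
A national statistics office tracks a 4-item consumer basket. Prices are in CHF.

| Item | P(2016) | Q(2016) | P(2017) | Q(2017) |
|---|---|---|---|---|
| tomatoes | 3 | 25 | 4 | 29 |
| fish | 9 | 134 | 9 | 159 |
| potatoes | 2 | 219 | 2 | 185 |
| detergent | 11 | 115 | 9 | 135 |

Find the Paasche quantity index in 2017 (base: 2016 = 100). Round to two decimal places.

112.70

Paasche quantity index uses current-period prices as weights.
ΣP(2017)·Q(2017) = 4×29 + 9×159 + 2×185 + 9×135 = 116 + 1431 + 370 + 1215 = 3132
ΣP(2017)·Q(2016) = 4×25 + 9×134 + 2×219 + 9×115 = 100 + 1206 + 438 + 1035 = 2779
Index = 3132 / 2779 × 100 = 112.7024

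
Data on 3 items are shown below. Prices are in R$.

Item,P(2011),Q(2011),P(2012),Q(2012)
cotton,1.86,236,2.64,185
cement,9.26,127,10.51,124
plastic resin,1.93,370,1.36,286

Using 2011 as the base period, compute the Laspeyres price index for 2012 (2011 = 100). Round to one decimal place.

Laspeyres price index uses base-period quantities as weights.
ΣP(2012)·Q(2011) = 2.64×236 + 10.51×127 + 1.36×370 = 623.04 + 1334.77 + 503.2 = 2461.01
ΣP(2011)·Q(2011) = 1.86×236 + 9.26×127 + 1.93×370 = 438.96 + 1176.02 + 714.1 = 2329.08
Index = 2461.01 / 2329.08 × 100 = 105.6645

105.7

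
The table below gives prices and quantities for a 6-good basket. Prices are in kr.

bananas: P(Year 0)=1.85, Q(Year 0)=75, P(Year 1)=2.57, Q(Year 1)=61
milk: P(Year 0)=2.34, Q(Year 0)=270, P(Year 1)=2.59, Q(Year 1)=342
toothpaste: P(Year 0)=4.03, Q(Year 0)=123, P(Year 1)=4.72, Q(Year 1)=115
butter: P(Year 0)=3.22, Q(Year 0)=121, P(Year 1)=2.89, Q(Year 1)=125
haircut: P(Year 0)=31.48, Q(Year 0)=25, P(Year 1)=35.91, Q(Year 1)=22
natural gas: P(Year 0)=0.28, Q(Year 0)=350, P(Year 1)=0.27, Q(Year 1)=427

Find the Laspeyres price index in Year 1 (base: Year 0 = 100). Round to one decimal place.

110.8

Laspeyres price index uses base-period quantities as weights.
ΣP(Year 1)·Q(Year 0) = 2.57×75 + 2.59×270 + 4.72×123 + 2.89×121 + 35.91×25 + 0.27×350 = 192.75 + 699.3 + 580.56 + 349.69 + 897.75 + 94.5 = 2814.55
ΣP(Year 0)·Q(Year 0) = 1.85×75 + 2.34×270 + 4.03×123 + 3.22×121 + 31.48×25 + 0.28×350 = 138.75 + 631.8 + 495.69 + 389.62 + 787 + 98 = 2540.86
Index = 2814.55 / 2540.86 × 100 = 110.7715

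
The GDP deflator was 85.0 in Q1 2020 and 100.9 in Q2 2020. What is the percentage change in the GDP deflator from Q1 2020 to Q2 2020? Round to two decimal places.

18.71%

Change = (100.9 − 85.0) / 85.0 × 100
       = 15.9 / 85.0 × 100 = 18.7059%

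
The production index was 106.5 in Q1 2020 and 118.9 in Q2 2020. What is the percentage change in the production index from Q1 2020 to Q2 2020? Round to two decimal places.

11.64%

Change = (118.9 − 106.5) / 106.5 × 100
       = 12.4 / 106.5 × 100 = 11.6432%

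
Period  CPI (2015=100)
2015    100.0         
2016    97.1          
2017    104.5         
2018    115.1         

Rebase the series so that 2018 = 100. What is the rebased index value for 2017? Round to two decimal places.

Rebased(2017) = 104.5 / 115.1 × 100 = 90.7906

90.79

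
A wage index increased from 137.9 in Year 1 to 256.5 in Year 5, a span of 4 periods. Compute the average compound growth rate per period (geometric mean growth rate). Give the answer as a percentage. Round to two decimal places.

16.78%

Growth factor = (256.5/137.9)^(1/4) = (1.860044)^(1/4) = 1.167833
Growth rate = 1.167833 − 1 = 0.167833 = 16.7833%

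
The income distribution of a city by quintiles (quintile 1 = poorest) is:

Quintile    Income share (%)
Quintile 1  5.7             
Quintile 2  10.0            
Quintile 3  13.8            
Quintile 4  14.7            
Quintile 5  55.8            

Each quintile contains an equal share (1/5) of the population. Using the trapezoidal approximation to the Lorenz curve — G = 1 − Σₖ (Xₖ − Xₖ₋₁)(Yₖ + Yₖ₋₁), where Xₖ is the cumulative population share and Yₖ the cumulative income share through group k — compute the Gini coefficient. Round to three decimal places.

0.420

Cumulative income shares Yₖ: 0.0570, 0.1570, 0.2950, 0.4420, 1.0000
Σ (Xₖ−Xₖ₋₁)(Yₖ+Yₖ₋₁) = (1/5)(0.0570+0.0000) + (1/5)(0.1570+0.0570) + (1/5)(0.2950+0.1570) + (1/5)(0.4420+0.2950) + (1/5)(1.0000+0.4420)
  = 0.0114 + 0.0428 + 0.0904 + 0.1474 + 0.2884 = 0.5804
G = 1 − 0.5804 = 0.4196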